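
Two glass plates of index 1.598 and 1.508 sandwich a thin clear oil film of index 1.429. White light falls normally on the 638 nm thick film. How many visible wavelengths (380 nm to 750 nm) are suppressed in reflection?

Ray reflecting at the top interface goes from n = 1.598 toward n = 1.429: no phase shift.
Bottom surface (1.429 → 1.508): reflection off a higher-index medium gives a half-wave phase shift.
Net: one phase inversion between the two reflected rays.
For weak reflection here: 2 n t = m λ.
λ = 2 n t / m = 1823 / m nm.
m=2: 912 nm (IR); m=3: 608 nm (visible); m=4: 456 nm (visible); m=5: 365 nm (UV).

2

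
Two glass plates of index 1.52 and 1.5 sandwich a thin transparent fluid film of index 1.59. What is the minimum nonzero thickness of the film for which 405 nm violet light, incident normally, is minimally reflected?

127 nm

Ray reflecting at the top interface goes from n = 1.52 toward n = 1.59: a half-wave phase shift.
Bottom surface (1.59 → 1.5): reflection off a lower-index medium gives no phase shift.
Net: one phase inversion between the two reflected rays.
With one net inversion, destructive interference in reflection requires 2 n t = m λ.
Minimum nonzero at m = 1: t = λ / (2 n) = 405 / (2 × 1.59) = 127 nm.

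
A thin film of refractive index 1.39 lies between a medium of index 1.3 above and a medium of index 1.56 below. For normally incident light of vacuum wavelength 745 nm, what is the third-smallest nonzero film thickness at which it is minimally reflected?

Ray reflecting at the top interface goes from n = 1.3 toward n = 1.39: a half-wave phase shift.
At the lower boundary (n = 1.39 to n = 1.56) the reflected ray undergoes a half-wave phase shift.
Net: no relative phase inversion (both shifts match).
With no net inversion, destructive interference in reflection requires 2 n t = (m + ½) λ.
The third-smallest nonzero thickness corresponds to m = 2: t = (m + ½) λ / (2 n) = 2.50 × 745 / (2 × 1.39) = 670 nm.

670 nm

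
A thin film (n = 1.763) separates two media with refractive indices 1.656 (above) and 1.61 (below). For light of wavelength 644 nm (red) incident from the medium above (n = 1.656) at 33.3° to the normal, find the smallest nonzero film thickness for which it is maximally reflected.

107 nm

At the upper boundary (n = 1.656 to n = 1.763) the reflected ray undergoes a half-wave phase shift.
Ray reflecting at the bottom interface goes from n = 1.763 toward n = 1.61: no phase shift.
Net: one phase inversion between the two reflected rays.
With one net inversion, constructive interference in reflection requires 2 n t cos θ_r = (m + ½) λ.
Snell's law: 1.656 sin 33.3° = 1.763 sin θ_r → sin θ_r = 0.516, cos θ_r = 0.857.
Minimum at m = 0: t = λ / (4 n cos θ_r) = 644 / (4 × 1.763 × 0.857) = 107 nm.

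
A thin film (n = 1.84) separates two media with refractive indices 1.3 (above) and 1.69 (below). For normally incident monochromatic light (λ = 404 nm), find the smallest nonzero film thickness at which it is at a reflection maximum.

54.9 nm

Top surface (1.3 → 1.84): reflection off a higher-index medium gives a half-wave phase shift.
Ray reflecting at the bottom interface goes from n = 1.84 toward n = 1.69: no phase shift.
Net: one phase inversion between the two reflected rays.
For bright reflection here: 2 n t = (m + ½) λ.
Minimum at m = 0: t = λ / (4 n) = 404 / (4 × 1.84) = 54.9 nm.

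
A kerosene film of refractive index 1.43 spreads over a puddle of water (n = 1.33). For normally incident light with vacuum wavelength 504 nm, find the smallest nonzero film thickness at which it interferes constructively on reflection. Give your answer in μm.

At the upper boundary (n = 1.0 to n = 1.43) the reflected ray undergoes a half-wave phase shift.
Bottom surface (1.43 → 1.33): reflection off a lower-index medium gives no phase shift.
The two reflections differ by half a wavelength.
With one net inversion, constructive interference in reflection requires 2 n t = (m + ½) λ.
Minimum at m = 0: t = λ / (4 n) = 504 / (4 × 1.43) = 88.1 nm.

0.0881 μm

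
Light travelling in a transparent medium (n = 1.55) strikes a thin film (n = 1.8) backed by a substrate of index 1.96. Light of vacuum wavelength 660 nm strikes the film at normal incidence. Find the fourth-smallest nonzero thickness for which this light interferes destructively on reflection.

642 nm

At the upper boundary (n = 1.55 to n = 1.8) the reflected ray undergoes a half-wave phase shift.
At the lower boundary (n = 1.8 to n = 1.96) the reflected ray undergoes a half-wave phase shift.
Zero or two π shifts → no net half-wave offset.
So the condition for destructive reflection is 2 n t = (m + ½) λ.
The fourth-smallest nonzero thickness corresponds to m = 3: t = (m + ½) λ / (2 n) = 3.50 × 660 / (2 × 1.8) = 642 nm.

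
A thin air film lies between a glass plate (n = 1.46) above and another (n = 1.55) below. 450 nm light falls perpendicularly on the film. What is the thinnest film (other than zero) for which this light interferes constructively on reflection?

At the upper boundary (n = 1.46 to n = 1.0) the reflected ray undergoes no phase shift.
At the lower boundary (n = 1.0 to n = 1.55) the reflected ray undergoes a half-wave phase shift.
The two reflections differ by half a wavelength.
So the condition for constructive reflection is 2 n t = (m + ½) λ.
Minimum at m = 0: t = λ / (4 n) = 450 / (4 × 1.0) = 113 nm.

113 nm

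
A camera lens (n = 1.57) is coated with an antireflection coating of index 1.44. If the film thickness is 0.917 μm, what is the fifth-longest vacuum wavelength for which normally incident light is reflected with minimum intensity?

587 nm

At the upper boundary (n = 1.0 to n = 1.44) the reflected ray undergoes a half-wave phase shift.
Bottom surface (1.44 → 1.57): reflection off a higher-index medium gives a half-wave phase shift.
The two reflections carry the same phase change, so no net offset.
For dark reflection here: 2 n t = (m + ½) λ.
λ = 2 n t / (m + ½). The fifth-longest wavelength is m = 4: λ = 2 × 1.44 × 917 / 4.50 = 587 nm.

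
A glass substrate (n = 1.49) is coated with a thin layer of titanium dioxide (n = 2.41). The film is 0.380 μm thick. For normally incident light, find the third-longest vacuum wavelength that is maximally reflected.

733 nm

Top surface (1.0 → 2.41): reflection off a higher-index medium gives a half-wave phase shift.
Bottom surface (2.41 → 1.49): reflection off a lower-index medium gives no phase shift.
Exactly one π shift → a net half-wave offset.
So the condition for constructive reflection is 2 n t = (m + ½) λ.
λ = 2 n t / (m + ½). The third-longest wavelength is m = 2: λ = 2 × 2.41 × 380 / 2.50 = 733 nm.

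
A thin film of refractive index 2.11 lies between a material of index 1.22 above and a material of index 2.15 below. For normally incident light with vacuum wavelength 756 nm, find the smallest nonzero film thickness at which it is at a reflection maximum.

Ray reflecting at the top interface goes from n = 1.22 toward n = 2.11: a half-wave phase shift.
At the lower boundary (n = 2.11 to n = 2.15) the reflected ray undergoes a half-wave phase shift.
The two reflections carry the same phase change, so no net offset.
With no net inversion, constructive interference in reflection requires 2 n t = m λ.
Minimum nonzero at m = 1: t = λ / (2 n) = 756 / (2 × 2.11) = 179 nm.

179 nm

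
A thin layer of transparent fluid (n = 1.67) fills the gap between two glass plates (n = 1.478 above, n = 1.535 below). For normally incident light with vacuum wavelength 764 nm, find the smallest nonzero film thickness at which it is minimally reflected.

229 nm

Top surface (1.478 → 1.67): reflection off a higher-index medium gives a half-wave phase shift.
Bottom surface (1.67 → 1.535): reflection off a lower-index medium gives no phase shift.
Net: one phase inversion between the two reflected rays.
For dark reflection here: 2 n t = m λ.
Minimum nonzero at m = 1: t = λ / (2 n) = 764 / (2 × 1.67) = 229 nm.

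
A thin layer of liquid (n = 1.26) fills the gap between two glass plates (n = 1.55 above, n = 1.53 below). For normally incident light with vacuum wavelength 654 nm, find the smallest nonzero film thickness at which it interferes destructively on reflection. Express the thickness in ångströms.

At the upper boundary (n = 1.55 to n = 1.26) the reflected ray undergoes no phase shift.
At the lower boundary (n = 1.26 to n = 1.53) the reflected ray undergoes a half-wave phase shift.
Net: one phase inversion between the two reflected rays.
So the condition for destructive reflection is 2 n t = m λ.
Minimum nonzero at m = 1: t = λ / (2 n) = 654 / (2 × 1.26) = 260 nm.

2595 Å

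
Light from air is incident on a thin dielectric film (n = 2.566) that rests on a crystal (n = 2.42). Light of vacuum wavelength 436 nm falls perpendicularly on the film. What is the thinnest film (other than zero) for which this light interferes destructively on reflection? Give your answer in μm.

Ray reflecting at the top interface goes from n = 1.0 toward n = 2.566: a half-wave phase shift.
At the lower boundary (n = 2.566 to n = 2.42) the reflected ray undergoes no phase shift.
Exactly one π shift → a net half-wave offset.
With one net inversion, destructive interference in reflection requires 2 n t = m λ.
Minimum nonzero at m = 1: t = λ / (2 n) = 436 / (2 × 2.566) = 85.0 nm.

0.0850 μm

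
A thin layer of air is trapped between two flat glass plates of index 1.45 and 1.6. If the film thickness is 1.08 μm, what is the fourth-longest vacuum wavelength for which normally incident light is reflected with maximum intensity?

Top surface (1.45 → 1.0): reflection off a lower-index medium gives no phase shift.
Bottom surface (1.0 → 1.6): reflection off a higher-index medium gives a half-wave phase shift.
The two reflections differ by half a wavelength.
With one net inversion, constructive interference in reflection requires 2 n t = (m + ½) λ.
λ = 2 n t / (m + ½). The fourth-longest wavelength is m = 3: λ = 2 × 1.0 × 1080 / 3.50 = 617 nm.

617 nm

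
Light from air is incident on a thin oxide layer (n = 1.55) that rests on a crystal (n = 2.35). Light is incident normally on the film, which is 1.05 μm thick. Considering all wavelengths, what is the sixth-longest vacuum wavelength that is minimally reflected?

Ray reflecting at the top interface goes from n = 1.0 toward n = 1.55: a half-wave phase shift.
Bottom surface (1.55 → 2.35): reflection off a higher-index medium gives a half-wave phase shift.
Zero or two π shifts → no net half-wave offset.
So the condition for destructive reflection is 2 n t = (m + ½) λ.
λ = 2 n t / (m + ½). The sixth-longest wavelength is m = 5: λ = 2 × 1.55 × 1050 / 5.50 = 592 nm.

592 nm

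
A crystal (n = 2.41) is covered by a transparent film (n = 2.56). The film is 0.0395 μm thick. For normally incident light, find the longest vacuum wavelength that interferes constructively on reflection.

Ray reflecting at the top interface goes from n = 1.0 toward n = 2.56: a half-wave phase shift.
Bottom surface (2.56 → 2.41): reflection off a lower-index medium gives no phase shift.
Exactly one π shift → a net half-wave offset.
So the condition for constructive reflection is 2 n t = (m + ½) λ.
λ = 2 n t / (m + ½). The longest wavelength is m = 0: λ = 2 × 2.56 × 39.5 / 0.500 = 404 nm.

404 nm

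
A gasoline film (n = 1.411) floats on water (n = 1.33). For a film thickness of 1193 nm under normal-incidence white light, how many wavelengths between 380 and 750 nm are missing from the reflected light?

Top surface (1.0 → 1.411): reflection off a higher-index medium gives a half-wave phase shift.
Ray reflecting at the bottom interface goes from n = 1.411 toward n = 1.33: no phase shift.
Net: one phase inversion between the two reflected rays.
With one net inversion, destructive interference in reflection requires 2 n t = m λ.
λ = 2 n t / m = 3367 / m nm.
m=4: 842 nm (IR); m=5: 673 nm (visible); m=6: 561 nm (visible); m=7: 481 nm (visible); m=8: 421 nm (visible); m=9: 374 nm (UV).

4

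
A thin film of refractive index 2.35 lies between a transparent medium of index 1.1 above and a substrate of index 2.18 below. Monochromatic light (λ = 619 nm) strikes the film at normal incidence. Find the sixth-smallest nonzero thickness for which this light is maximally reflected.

Ray reflecting at the top interface goes from n = 1.1 toward n = 2.35: a half-wave phase shift.
Bottom surface (2.35 → 2.18): reflection off a lower-index medium gives no phase shift.
Exactly one π shift → a net half-wave offset.
For strong reflection here: 2 n t = (m + ½) λ.
The sixth-smallest nonzero thickness corresponds to m = 5: t = (m + ½) λ / (2 n) = 5.50 × 619 / (2 × 2.35) = 724 nm.

724 nm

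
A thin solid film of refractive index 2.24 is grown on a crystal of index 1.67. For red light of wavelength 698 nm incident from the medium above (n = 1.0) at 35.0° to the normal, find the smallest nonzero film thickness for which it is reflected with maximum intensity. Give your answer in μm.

0.0806 μm

At the upper boundary (n = 1.0 to n = 2.24) the reflected ray undergoes a half-wave phase shift.
Bottom surface (2.24 → 1.67): reflection off a lower-index medium gives no phase shift.
The two reflections differ by half a wavelength.
With one net inversion, constructive interference in reflection requires 2 n t cos θ_r = (m + ½) λ.
Snell's law: 1.0 sin 35.0° = 2.24 sin θ_r → sin θ_r = 0.256, cos θ_r = 0.967.
Minimum at m = 0: t = λ / (4 n cos θ_r) = 698 / (4 × 2.24 × 0.967) = 80.6 nm.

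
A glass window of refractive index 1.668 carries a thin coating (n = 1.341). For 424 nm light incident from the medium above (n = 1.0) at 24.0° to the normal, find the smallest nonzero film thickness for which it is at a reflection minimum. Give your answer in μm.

Top surface (1.0 → 1.341): reflection off a higher-index medium gives a half-wave phase shift.
Bottom surface (1.341 → 1.668): reflection off a higher-index medium gives a half-wave phase shift.
Zero or two π shifts → no net half-wave offset.
For minimum reflection here: 2 n t cos θ_r = (m + ½) λ.
Snell's law: 1.0 sin 24.0° = 1.341 sin θ_r → sin θ_r = 0.303, cos θ_r = 0.953.
Minimum at m = 0: t = λ / (4 n cos θ_r) = 424 / (4 × 1.341 × 0.953) = 83.0 nm.

0.0830 μm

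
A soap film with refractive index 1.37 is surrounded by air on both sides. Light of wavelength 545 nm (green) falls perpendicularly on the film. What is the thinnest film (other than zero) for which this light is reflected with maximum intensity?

99.5 nm

At the upper boundary (n = 1.0 to n = 1.37) the reflected ray undergoes a half-wave phase shift.
Ray reflecting at the bottom interface goes from n = 1.37 toward n = 1.0: no phase shift.
Exactly one π shift → a net half-wave offset.
For maximum reflection here: 2 n t = (m + ½) λ.
Minimum at m = 0: t = λ / (4 n) = 545 / (4 × 1.37) = 99.5 nm.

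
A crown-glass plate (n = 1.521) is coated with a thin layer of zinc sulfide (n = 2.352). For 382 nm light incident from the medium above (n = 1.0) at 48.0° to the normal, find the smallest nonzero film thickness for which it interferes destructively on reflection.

At the upper boundary (n = 1.0 to n = 2.352) the reflected ray undergoes a half-wave phase shift.
At the lower boundary (n = 2.352 to n = 1.521) the reflected ray undergoes no phase shift.
The two reflections differ by half a wavelength.
For weak reflection here: 2 n t cos θ_r = m λ.
Snell's law: 1.0 sin 48.0° = 2.352 sin θ_r → sin θ_r = 0.316, cos θ_r = 0.949.
Minimum nonzero at m = 1: t = λ / (2 n cos θ_r) = 382 / (2 × 2.352 × 0.949) = 85.6 nm.

85.6 nm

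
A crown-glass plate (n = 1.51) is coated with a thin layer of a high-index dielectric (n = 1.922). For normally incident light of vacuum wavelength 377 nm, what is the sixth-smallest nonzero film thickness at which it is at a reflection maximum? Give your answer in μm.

0.539 μm

At the upper boundary (n = 1.0 to n = 1.922) the reflected ray undergoes a half-wave phase shift.
At the lower boundary (n = 1.922 to n = 1.51) the reflected ray undergoes no phase shift.
Net: one phase inversion between the two reflected rays.
With one net inversion, constructive interference in reflection requires 2 n t = (m + ½) λ.
The sixth-smallest nonzero thickness corresponds to m = 5: t = (m + ½) λ / (2 n) = 5.50 × 377 / (2 × 1.922) = 539 nm.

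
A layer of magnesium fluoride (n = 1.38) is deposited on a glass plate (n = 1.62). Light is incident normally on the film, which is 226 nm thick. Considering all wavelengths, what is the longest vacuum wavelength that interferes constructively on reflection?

624 nm

Top surface (1.0 → 1.38): reflection off a higher-index medium gives a half-wave phase shift.
At the lower boundary (n = 1.38 to n = 1.62) the reflected ray undergoes a half-wave phase shift.
Zero or two π shifts → no net half-wave offset.
For strong reflection here: 2 n t = m λ.
λ = 2 n t / m. The longest wavelength is m = 1: λ = 2 × 1.38 × 226 / 1.00 = 624 nm.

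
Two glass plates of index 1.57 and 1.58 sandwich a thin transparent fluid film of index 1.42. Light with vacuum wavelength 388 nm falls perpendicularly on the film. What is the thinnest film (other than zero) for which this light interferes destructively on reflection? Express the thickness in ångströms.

Top surface (1.57 → 1.42): reflection off a lower-index medium gives no phase shift.
At the lower boundary (n = 1.42 to n = 1.58) the reflected ray undergoes a half-wave phase shift.
The two reflections differ by half a wavelength.
With one net inversion, destructive interference in reflection requires 2 n t = m λ.
Minimum nonzero at m = 1: t = λ / (2 n) = 388 / (2 × 1.42) = 137 nm.

1366 Å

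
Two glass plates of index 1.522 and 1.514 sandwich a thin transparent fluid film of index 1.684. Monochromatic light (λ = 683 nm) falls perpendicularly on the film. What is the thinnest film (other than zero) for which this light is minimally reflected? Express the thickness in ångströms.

2028 Å

Ray reflecting at the top interface goes from n = 1.522 toward n = 1.684: a half-wave phase shift.
At the lower boundary (n = 1.684 to n = 1.514) the reflected ray undergoes no phase shift.
Exactly one π shift → a net half-wave offset.
With one net inversion, destructive interference in reflection requires 2 n t = m λ.
Minimum nonzero at m = 1: t = λ / (2 n) = 683 / (2 × 1.684) = 203 nm.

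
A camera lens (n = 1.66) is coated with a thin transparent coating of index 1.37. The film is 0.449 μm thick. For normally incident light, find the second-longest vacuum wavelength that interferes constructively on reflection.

Top surface (1.0 → 1.37): reflection off a higher-index medium gives a half-wave phase shift.
At the lower boundary (n = 1.37 to n = 1.66) the reflected ray undergoes a half-wave phase shift.
Zero or two π shifts → no net half-wave offset.
For bright reflection here: 2 n t = m λ.
λ = 2 n t / m. The second-longest wavelength is m = 2: λ = 2 × 1.37 × 449 / 2.00 = 615 nm.

615 nm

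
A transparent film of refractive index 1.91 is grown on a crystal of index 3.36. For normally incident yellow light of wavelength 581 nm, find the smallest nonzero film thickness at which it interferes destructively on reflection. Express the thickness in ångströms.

Top surface (1.0 → 1.91): reflection off a higher-index medium gives a half-wave phase shift.
Ray reflecting at the bottom interface goes from n = 1.91 toward n = 3.36: a half-wave phase shift.
Net: no relative phase inversion (both shifts match).
So the condition for destructive reflection is 2 n t = (m + ½) λ.
Minimum at m = 0: t = λ / (4 n) = 581 / (4 × 1.91) = 76.0 nm.

760 Å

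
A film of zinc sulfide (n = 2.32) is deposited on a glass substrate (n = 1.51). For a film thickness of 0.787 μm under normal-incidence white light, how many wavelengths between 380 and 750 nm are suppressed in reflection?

5

Ray reflecting at the top interface goes from n = 1.0 toward n = 2.32: a half-wave phase shift.
At the lower boundary (n = 2.32 to n = 1.51) the reflected ray undergoes no phase shift.
The two reflections differ by half a wavelength.
For minimum reflection here: 2 n t = m λ.
λ = 2 n t / m = 3652 / m nm.
m=4: 913 nm (IR); m=5: 730 nm (visible); m=6: 609 nm (visible); m=7: 522 nm (visible); m=8: 456 nm (visible); m=9: 406 nm (visible); m=10: 365 nm (UV).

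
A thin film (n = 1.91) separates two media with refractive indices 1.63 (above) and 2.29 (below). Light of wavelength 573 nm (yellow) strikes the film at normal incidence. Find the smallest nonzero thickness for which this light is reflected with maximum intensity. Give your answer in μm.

At the upper boundary (n = 1.63 to n = 1.91) the reflected ray undergoes a half-wave phase shift.
Ray reflecting at the bottom interface goes from n = 1.91 toward n = 2.29: a half-wave phase shift.
Net: no relative phase inversion (both shifts match).
For maximum reflection here: 2 n t = m λ.
The smallest nonzero thickness corresponds to m = 1: t = m λ / (2 n) = 1.00 × 573 / (2 × 1.91) = 150 nm.

0.150 μm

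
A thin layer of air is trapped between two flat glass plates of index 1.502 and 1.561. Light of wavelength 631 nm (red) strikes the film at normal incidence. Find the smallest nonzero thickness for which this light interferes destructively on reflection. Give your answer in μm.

Ray reflecting at the top interface goes from n = 1.502 toward n = 1.0: no phase shift.
Bottom surface (1.0 → 1.561): reflection off a higher-index medium gives a half-wave phase shift.
Net: one phase inversion between the two reflected rays.
With one net inversion, destructive interference in reflection requires 2 n t = m λ.
The smallest nonzero thickness corresponds to m = 1: t = m λ / (2 n) = 1.00 × 631 / (2 × 1.0) = 316 nm.

0.316 μm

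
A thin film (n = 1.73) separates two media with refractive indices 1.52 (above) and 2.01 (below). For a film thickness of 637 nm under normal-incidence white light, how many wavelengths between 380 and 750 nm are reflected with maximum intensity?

3

At the upper boundary (n = 1.52 to n = 1.73) the reflected ray undergoes a half-wave phase shift.
Bottom surface (1.73 → 2.01): reflection off a higher-index medium gives a half-wave phase shift.
The two reflections carry the same phase change, so no net offset.
With no net inversion, constructive interference in reflection requires 2 n t = m λ.
λ = 2 n t / m = 2204 / m nm.
m=2: 1102 nm (IR); m=3: 735 nm (visible); m=4: 551 nm (visible); m=5: 441 nm (visible); m=6: 367 nm (UV).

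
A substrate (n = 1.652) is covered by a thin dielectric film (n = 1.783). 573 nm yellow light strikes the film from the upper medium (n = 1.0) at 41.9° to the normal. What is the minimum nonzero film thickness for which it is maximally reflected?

86.6 nm

At the upper boundary (n = 1.0 to n = 1.783) the reflected ray undergoes a half-wave phase shift.
Ray reflecting at the bottom interface goes from n = 1.783 toward n = 1.652: no phase shift.
Net: one phase inversion between the two reflected rays.
So the condition for constructive reflection is 2 n t cos θ_r = (m + ½) λ.
Snell's law: 1.0 sin 41.9° = 1.783 sin θ_r → sin θ_r = 0.375, cos θ_r = 0.927.
Minimum at m = 0: t = λ / (4 n cos θ_r) = 573 / (4 × 1.783 × 0.927) = 86.6 nm.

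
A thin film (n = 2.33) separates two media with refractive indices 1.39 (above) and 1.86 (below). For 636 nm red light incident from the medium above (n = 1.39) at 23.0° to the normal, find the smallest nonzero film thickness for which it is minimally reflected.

140 nm

Ray reflecting at the top interface goes from n = 1.39 toward n = 2.33: a half-wave phase shift.
Bottom surface (2.33 → 1.86): reflection off a lower-index medium gives no phase shift.
Exactly one π shift → a net half-wave offset.
With one net inversion, destructive interference in reflection requires 2 n t cos θ_r = m λ.
Snell's law: 1.39 sin 23.0° = 2.33 sin θ_r → sin θ_r = 0.233, cos θ_r = 0.972.
Minimum nonzero at m = 1: t = λ / (2 n cos θ_r) = 636 / (2 × 2.33 × 0.972) = 140 nm.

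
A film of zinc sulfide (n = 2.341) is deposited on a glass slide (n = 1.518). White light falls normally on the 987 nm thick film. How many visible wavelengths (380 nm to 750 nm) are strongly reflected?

6

Top surface (1.0 → 2.341): reflection off a higher-index medium gives a half-wave phase shift.
Bottom surface (2.341 → 1.518): reflection off a lower-index medium gives no phase shift.
Exactly one π shift → a net half-wave offset.
For bright reflection here: 2 n t = (m + ½) λ.
λ = 2 n t / (m + ½) = 4621 / (m + ½) nm.
m=5: 840 nm (IR); m=6: 711 nm (visible); m=7: 616 nm (visible); m=8: 544 nm (visible); m=9: 486 nm (visible); m=10: 440 nm (visible); m=11: 402 nm (visible); m=12: 370 nm (UV).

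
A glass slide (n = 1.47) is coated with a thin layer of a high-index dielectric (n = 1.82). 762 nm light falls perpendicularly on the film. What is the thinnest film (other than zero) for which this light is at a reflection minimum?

209 nm

At the upper boundary (n = 1.0 to n = 1.82) the reflected ray undergoes a half-wave phase shift.
At the lower boundary (n = 1.82 to n = 1.47) the reflected ray undergoes no phase shift.
The two reflections differ by half a wavelength.
For weak reflection here: 2 n t = m λ.
Minimum nonzero at m = 1: t = λ / (2 n) = 762 / (2 × 1.82) = 209 nm.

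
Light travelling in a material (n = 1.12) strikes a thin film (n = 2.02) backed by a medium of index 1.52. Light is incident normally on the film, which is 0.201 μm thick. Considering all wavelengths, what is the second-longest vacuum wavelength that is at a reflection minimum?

Top surface (1.12 → 2.02): reflection off a higher-index medium gives a half-wave phase shift.
At the lower boundary (n = 2.02 to n = 1.52) the reflected ray undergoes no phase shift.
Net: one phase inversion between the two reflected rays.
With one net inversion, destructive interference in reflection requires 2 n t = m λ.
λ = 2 n t / m. The second-longest wavelength is m = 2: λ = 2 × 2.02 × 201 / 2.00 = 406 nm.

406 nm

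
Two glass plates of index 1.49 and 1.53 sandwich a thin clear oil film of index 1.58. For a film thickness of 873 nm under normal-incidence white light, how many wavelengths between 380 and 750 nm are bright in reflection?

At the upper boundary (n = 1.49 to n = 1.58) the reflected ray undergoes a half-wave phase shift.
At the lower boundary (n = 1.58 to n = 1.53) the reflected ray undergoes no phase shift.
Exactly one π shift → a net half-wave offset.
With one net inversion, constructive interference in reflection requires 2 n t = (m + ½) λ.
λ = 2 n t / (m + ½) = 2759 / (m + ½) nm.
m=3: 788 nm (IR); m=4: 613 nm (visible); m=5: 502 nm (visible); m=6: 424 nm (visible); m=7: 368 nm (UV).

3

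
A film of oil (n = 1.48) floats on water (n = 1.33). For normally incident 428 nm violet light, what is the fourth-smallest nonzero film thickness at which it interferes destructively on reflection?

578 nm

Top surface (1.0 → 1.48): reflection off a higher-index medium gives a half-wave phase shift.
At the lower boundary (n = 1.48 to n = 1.33) the reflected ray undergoes no phase shift.
Net: one phase inversion between the two reflected rays.
For minimum reflection here: 2 n t = m λ.
The fourth-smallest nonzero thickness corresponds to m = 4: t = m λ / (2 n) = 4.00 × 428 / (2 × 1.48) = 578 nm.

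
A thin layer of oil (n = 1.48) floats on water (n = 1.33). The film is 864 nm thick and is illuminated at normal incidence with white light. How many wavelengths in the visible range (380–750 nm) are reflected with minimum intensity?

3

At the upper boundary (n = 1.0 to n = 1.48) the reflected ray undergoes a half-wave phase shift.
Bottom surface (1.48 → 1.33): reflection off a lower-index medium gives no phase shift.
The two reflections differ by half a wavelength.
For weak reflection here: 2 n t = m λ.
λ = 2 n t / m = 2557 / m nm.
m=3: 852 nm (IR); m=4: 639 nm (visible); m=5: 511 nm (visible); m=6: 426 nm (visible); m=7: 365 nm (UV).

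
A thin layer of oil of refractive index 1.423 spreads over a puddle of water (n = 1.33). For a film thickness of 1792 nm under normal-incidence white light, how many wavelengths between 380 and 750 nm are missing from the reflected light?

Ray reflecting at the top interface goes from n = 1.0 toward n = 1.423: a half-wave phase shift.
Ray reflecting at the bottom interface goes from n = 1.423 toward n = 1.33: no phase shift.
Exactly one π shift → a net half-wave offset.
So the condition for destructive reflection is 2 n t = m λ.
λ = 2 n t / m = 5100 / m nm.
m=6: 850 nm (IR); m=7: 729 nm (visible); m=8: 638 nm (visible); m=9: 567 nm (visible); m=10: 510 nm (visible); m=11: 464 nm (visible); m=12: 425 nm (visible); m=13: 392 nm (visible); m=14: 364 nm (UV).

7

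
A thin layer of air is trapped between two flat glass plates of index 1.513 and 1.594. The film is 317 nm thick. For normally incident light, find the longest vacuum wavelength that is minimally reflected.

634 nm

Top surface (1.513 → 1.0): reflection off a lower-index medium gives no phase shift.
At the lower boundary (n = 1.0 to n = 1.594) the reflected ray undergoes a half-wave phase shift.
Net: one phase inversion between the two reflected rays.
For dark reflection here: 2 n t = m λ.
λ = 2 n t / m. The longest wavelength is m = 1: λ = 2 × 1.0 × 317 / 1.00 = 634 nm.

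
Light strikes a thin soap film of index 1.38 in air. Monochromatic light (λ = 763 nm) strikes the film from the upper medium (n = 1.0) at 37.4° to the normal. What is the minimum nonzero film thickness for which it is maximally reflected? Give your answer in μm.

At the upper boundary (n = 1.0 to n = 1.38) the reflected ray undergoes a half-wave phase shift.
Ray reflecting at the bottom interface goes from n = 1.38 toward n = 1.0: no phase shift.
The two reflections differ by half a wavelength.
For strong reflection here: 2 n t cos θ_r = (m + ½) λ.
Snell's law: 1.0 sin 37.4° = 1.38 sin θ_r → sin θ_r = 0.440, cos θ_r = 0.898.
Minimum at m = 0: t = λ / (4 n cos θ_r) = 763 / (4 × 1.38 × 0.898) = 154 nm.

0.154 μm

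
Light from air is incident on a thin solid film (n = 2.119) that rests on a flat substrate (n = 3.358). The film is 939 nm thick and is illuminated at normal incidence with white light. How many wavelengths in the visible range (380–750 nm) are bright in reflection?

Ray reflecting at the top interface goes from n = 1.0 toward n = 2.119: a half-wave phase shift.
Ray reflecting at the bottom interface goes from n = 2.119 toward n = 3.358: a half-wave phase shift.
The two reflections carry the same phase change, so no net offset.
For strong reflection here: 2 n t = m λ.
λ = 2 n t / m = 3979 / m nm.
m=5: 796 nm (IR); m=6: 663 nm (visible); m=7: 568 nm (visible); m=8: 497 nm (visible); m=9: 442 nm (visible); m=10: 398 nm (visible); m=11: 362 nm (UV).

5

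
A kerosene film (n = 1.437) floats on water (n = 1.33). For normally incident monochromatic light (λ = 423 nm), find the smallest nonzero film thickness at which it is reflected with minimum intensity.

147 nm

Ray reflecting at the top interface goes from n = 1.0 toward n = 1.437: a half-wave phase shift.
Bottom surface (1.437 → 1.33): reflection off a lower-index medium gives no phase shift.
Net: one phase inversion between the two reflected rays.
With one net inversion, destructive interference in reflection requires 2 n t = m λ.
Minimum nonzero at m = 1: t = λ / (2 n) = 423 / (2 × 1.437) = 147 nm.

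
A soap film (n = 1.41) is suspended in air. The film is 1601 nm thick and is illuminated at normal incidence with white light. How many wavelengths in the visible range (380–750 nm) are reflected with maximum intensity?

Top surface (1.0 → 1.41): reflection off a higher-index medium gives a half-wave phase shift.
Ray reflecting at the bottom interface goes from n = 1.41 toward n = 1.0: no phase shift.
The two reflections differ by half a wavelength.
With one net inversion, constructive interference in reflection requires 2 n t = (m + ½) λ.
λ = 2 n t / (m + ½) = 4515 / (m + ½) nm.
m=5: 821 nm (IR); m=6: 695 nm (visible); m=7: 602 nm (visible); m=8: 531 nm (visible); m=9: 475 nm (visible); m=10: 430 nm (visible); m=11: 393 nm (visible); m=12: 361 nm (UV).

6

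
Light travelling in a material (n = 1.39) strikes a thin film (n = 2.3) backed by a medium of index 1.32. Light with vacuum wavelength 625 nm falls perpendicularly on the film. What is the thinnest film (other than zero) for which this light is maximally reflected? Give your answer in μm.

Ray reflecting at the top interface goes from n = 1.39 toward n = 2.3: a half-wave phase shift.
At the lower boundary (n = 2.3 to n = 1.32) the reflected ray undergoes no phase shift.
Net: one phase inversion between the two reflected rays.
So the condition for constructive reflection is 2 n t = (m + ½) λ.
Minimum at m = 0: t = λ / (4 n) = 625 / (4 × 2.3) = 67.9 nm.

0.0679 μm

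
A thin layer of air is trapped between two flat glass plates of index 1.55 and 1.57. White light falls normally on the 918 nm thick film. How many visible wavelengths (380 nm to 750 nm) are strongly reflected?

3

Ray reflecting at the top interface goes from n = 1.55 toward n = 1.0: no phase shift.
Bottom surface (1.0 → 1.57): reflection off a higher-index medium gives a half-wave phase shift.
The two reflections differ by half a wavelength.
For strong reflection here: 2 n t = (m + ½) λ.
λ = 2 n t / (m + ½) = 1836 / (m + ½) nm.
m=1: 1224 nm (IR); m=2: 734 nm (visible); m=3: 525 nm (visible); m=4: 408 nm (visible); m=5: 334 nm (UV).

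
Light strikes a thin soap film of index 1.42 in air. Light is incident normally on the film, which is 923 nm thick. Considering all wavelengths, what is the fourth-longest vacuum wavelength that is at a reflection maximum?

Top surface (1.0 → 1.42): reflection off a higher-index medium gives a half-wave phase shift.
Bottom surface (1.42 → 1.0): reflection off a lower-index medium gives no phase shift.
The two reflections differ by half a wavelength.
With one net inversion, constructive interference in reflection requires 2 n t = (m + ½) λ.
λ = 2 n t / (m + ½). The fourth-longest wavelength is m = 3: λ = 2 × 1.42 × 923 / 3.50 = 749 nm.

749 nm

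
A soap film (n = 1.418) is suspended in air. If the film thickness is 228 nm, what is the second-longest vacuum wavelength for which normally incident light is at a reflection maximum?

At the upper boundary (n = 1.0 to n = 1.418) the reflected ray undergoes a half-wave phase shift.
At the lower boundary (n = 1.418 to n = 1.0) the reflected ray undergoes no phase shift.
Net: one phase inversion between the two reflected rays.
So the condition for constructive reflection is 2 n t = (m + ½) λ.
λ = 2 n t / (m + ½). The second-longest wavelength is m = 1: λ = 2 × 1.418 × 228 / 1.50 = 431 nm.

431 nm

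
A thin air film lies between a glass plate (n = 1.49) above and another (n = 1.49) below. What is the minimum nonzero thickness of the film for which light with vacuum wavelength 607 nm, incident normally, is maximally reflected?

Ray reflecting at the top interface goes from n = 1.49 toward n = 1.0: no phase shift.
Bottom surface (1.0 → 1.49): reflection off a higher-index medium gives a half-wave phase shift.
Net: one phase inversion between the two reflected rays.
So the condition for constructive reflection is 2 n t = (m + ½) λ.
Minimum at m = 0: t = λ / (4 n) = 607 / (4 × 1.0) = 152 nm.

152 nm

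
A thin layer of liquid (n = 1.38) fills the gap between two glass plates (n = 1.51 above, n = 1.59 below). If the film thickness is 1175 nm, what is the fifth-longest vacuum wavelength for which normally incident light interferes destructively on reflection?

649 nm

Ray reflecting at the top interface goes from n = 1.51 toward n = 1.38: no phase shift.
At the lower boundary (n = 1.38 to n = 1.59) the reflected ray undergoes a half-wave phase shift.
Exactly one π shift → a net half-wave offset.
For dark reflection here: 2 n t = m λ.
λ = 2 n t / m. The fifth-longest wavelength is m = 5: λ = 2 × 1.38 × 1175 / 5.00 = 649 nm.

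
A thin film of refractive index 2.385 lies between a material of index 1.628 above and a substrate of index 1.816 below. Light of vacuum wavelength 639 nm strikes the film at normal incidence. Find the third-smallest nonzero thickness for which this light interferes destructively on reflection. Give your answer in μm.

0.402 μm

At the upper boundary (n = 1.628 to n = 2.385) the reflected ray undergoes a half-wave phase shift.
At the lower boundary (n = 2.385 to n = 1.816) the reflected ray undergoes no phase shift.
Net: one phase inversion between the two reflected rays.
With one net inversion, destructive interference in reflection requires 2 n t = m λ.
The third-smallest nonzero thickness corresponds to m = 3: t = m λ / (2 n) = 3.00 × 639 / (2 × 2.385) = 402 nm.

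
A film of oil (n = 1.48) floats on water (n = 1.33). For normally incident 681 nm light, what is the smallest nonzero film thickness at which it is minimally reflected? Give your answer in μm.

At the upper boundary (n = 1.0 to n = 1.48) the reflected ray undergoes a half-wave phase shift.
Bottom surface (1.48 → 1.33): reflection off a lower-index medium gives no phase shift.
The two reflections differ by half a wavelength.
So the condition for destructive reflection is 2 n t = m λ.
The smallest nonzero thickness corresponds to m = 1: t = m λ / (2 n) = 1.00 × 681 / (2 × 1.48) = 230 nm.

0.230 μm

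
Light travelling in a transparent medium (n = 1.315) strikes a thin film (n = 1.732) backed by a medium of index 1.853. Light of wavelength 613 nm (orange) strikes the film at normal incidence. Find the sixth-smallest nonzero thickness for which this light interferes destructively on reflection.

973 nm

Ray reflecting at the top interface goes from n = 1.315 toward n = 1.732: a half-wave phase shift.
At the lower boundary (n = 1.732 to n = 1.853) the reflected ray undergoes a half-wave phase shift.
Zero or two π shifts → no net half-wave offset.
For minimum reflection here: 2 n t = (m + ½) λ.
The sixth-smallest nonzero thickness corresponds to m = 5: t = (m + ½) λ / (2 n) = 5.50 × 613 / (2 × 1.732) = 973 nm.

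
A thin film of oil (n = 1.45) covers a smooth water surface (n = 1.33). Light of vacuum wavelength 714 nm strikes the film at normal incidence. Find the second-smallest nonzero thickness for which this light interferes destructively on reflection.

At the upper boundary (n = 1.0 to n = 1.45) the reflected ray undergoes a half-wave phase shift.
Ray reflecting at the bottom interface goes from n = 1.45 toward n = 1.33: no phase shift.
The two reflections differ by half a wavelength.
With one net inversion, destructive interference in reflection requires 2 n t = m λ.
The second-smallest nonzero thickness corresponds to m = 2: t = m λ / (2 n) = 2.00 × 714 / (2 × 1.45) = 492 nm.

492 nm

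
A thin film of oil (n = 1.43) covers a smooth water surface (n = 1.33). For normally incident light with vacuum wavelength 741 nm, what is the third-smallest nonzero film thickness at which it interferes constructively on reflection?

Ray reflecting at the top interface goes from n = 1.0 toward n = 1.43: a half-wave phase shift.
Ray reflecting at the bottom interface goes from n = 1.43 toward n = 1.33: no phase shift.
Exactly one π shift → a net half-wave offset.
With one net inversion, constructive interference in reflection requires 2 n t = (m + ½) λ.
The third-smallest nonzero thickness corresponds to m = 2: t = (m + ½) λ / (2 n) = 2.50 × 741 / (2 × 1.43) = 648 nm.

648 nm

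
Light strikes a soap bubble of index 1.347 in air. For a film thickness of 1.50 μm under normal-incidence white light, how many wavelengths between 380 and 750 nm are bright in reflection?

6

Top surface (1.0 → 1.347): reflection off a higher-index medium gives a half-wave phase shift.
Bottom surface (1.347 → 1.0): reflection off a lower-index medium gives no phase shift.
Net: one phase inversion between the two reflected rays.
So the condition for constructive reflection is 2 n t = (m + ½) λ.
λ = 2 n t / (m + ½) = 4041 / (m + ½) nm.
m=4: 898 nm (IR); m=5: 735 nm (visible); m=6: 622 nm (visible); m=7: 539 nm (visible); m=8: 475 nm (visible); m=9: 425 nm (visible); m=10: 385 nm (visible); m=11: 351 nm (UV).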